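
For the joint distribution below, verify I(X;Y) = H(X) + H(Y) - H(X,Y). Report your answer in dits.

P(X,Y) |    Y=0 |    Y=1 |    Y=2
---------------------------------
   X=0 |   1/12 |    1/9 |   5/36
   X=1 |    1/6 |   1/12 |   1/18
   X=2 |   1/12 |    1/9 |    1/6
I(X;Y) = 0.0222 dits

Mutual information has multiple equivalent forms:
- I(X;Y) = H(X) - H(X|Y)
- I(X;Y) = H(Y) - H(Y|X)
- I(X;Y) = H(X) + H(Y) - H(X,Y)

Computing all quantities:
H(X) = 0.4761, H(Y) = 0.4761, H(X,Y) = 0.9300
H(X|Y) = 0.4539, H(Y|X) = 0.4539

Verification:
H(X) - H(X|Y) = 0.4761 - 0.4539 = 0.0222
H(Y) - H(Y|X) = 0.4761 - 0.4539 = 0.0222
H(X) + H(Y) - H(X,Y) = 0.4761 + 0.4761 - 0.9300 = 0.0222

All forms give I(X;Y) = 0.0222 dits. ✓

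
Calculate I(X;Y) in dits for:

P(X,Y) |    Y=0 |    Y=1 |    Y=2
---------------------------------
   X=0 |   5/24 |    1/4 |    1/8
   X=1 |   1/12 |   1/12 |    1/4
0.0341 dits

Mutual information: I(X;Y) = H(X) + H(Y) - H(X,Y)

Marginals:
P(X) = (7/12, 5/12), H(X) = 0.2950 dits
P(Y) = (7/24, 1/3, 3/8), H(Y) = 0.4749 dits

Joint entropy: H(X,Y) = 0.7357 dits

I(X;Y) = 0.2950 + 0.4749 - 0.7357 = 0.0341 dits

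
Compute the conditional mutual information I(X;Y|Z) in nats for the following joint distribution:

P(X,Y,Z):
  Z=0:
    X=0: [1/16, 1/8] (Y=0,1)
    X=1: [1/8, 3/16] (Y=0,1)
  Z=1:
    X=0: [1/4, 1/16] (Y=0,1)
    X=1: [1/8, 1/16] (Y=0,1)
0.0066 nats

Conditional mutual information: I(X;Y|Z) = H(X|Z) + H(Y|Z) - H(X,Y|Z)

H(Z) = 0.6931
H(X,Z) = 1.3547 → H(X|Z) = 0.6616
H(Y,Z) = 1.3051 → H(Y|Z) = 0.6119
H(X,Y,Z) = 1.9601 → H(X,Y|Z) = 1.2669

I(X;Y|Z) = 0.6616 + 0.6119 - 1.2669 = 0.0066 nats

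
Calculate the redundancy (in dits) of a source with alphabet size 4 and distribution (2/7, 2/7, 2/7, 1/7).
0.0150 dits

Redundancy measures how far a source is from maximum entropy:
R = H_max - H(X)

Maximum entropy for 4 symbols: H_max = log_10(4) = 0.6021 dits
Actual entropy: H(X) = 0.5871 dits
Redundancy: R = 0.6021 - 0.5871 = 0.0150 dits

This redundancy represents potential for compression: the source could be compressed by 0.0150 dits per symbol.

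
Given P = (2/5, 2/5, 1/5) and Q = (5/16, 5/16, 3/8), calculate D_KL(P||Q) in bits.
0.1035 bits

KL divergence: D_KL(P||Q) = Σ p(x) log(p(x)/q(x))

Computing term by term:
  x=0: 2/5 × log_2[(2/5)/(5/16)] = 2/5 × 0.3561 = 0.1425
  x=1: 2/5 × log_2[(2/5)/(5/16)] = 2/5 × 0.3561 = 0.1425
  x=2: 1/5 × log_2[(1/5)/(3/8)] = 1/5 × -0.9069 = -0.1814

D_KL(P||Q) = 0.1035 bits

Note: KL divergence is always non-negative and equals 0 iff P = Q.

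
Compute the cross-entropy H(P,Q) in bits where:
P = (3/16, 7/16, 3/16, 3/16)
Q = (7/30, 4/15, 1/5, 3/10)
1.9890 bits

Cross-entropy: H(P,Q) = -Σ p(x) log q(x)

Alternatively: H(P,Q) = H(P) + D_KL(P||Q)
H(P) = 1.8802 bits
D_KL(P||Q) = 0.1087 bits

H(P,Q) = 1.8802 + 0.1087 = 1.9890 bits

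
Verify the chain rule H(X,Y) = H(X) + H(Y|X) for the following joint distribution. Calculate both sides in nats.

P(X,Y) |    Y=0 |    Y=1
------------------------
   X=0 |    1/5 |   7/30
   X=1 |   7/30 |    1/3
H(X,Y) = 1.3672, H(X) = 0.6842, H(Y|X) = 0.6830 (all in nats)

Chain rule: H(X,Y) = H(X) + H(Y|X)

Left side — joint entropy directly:
H(X,Y) = -Σ p(x,y) log p(x,y) = 1.3672 nats

Right side — compute H(Y|X) from the conditional distributions:
P(X) = (13/30, 17/30), so H(X) = 0.6842 nats
H(Y|X) = Σ_x P(X=x) · H(Y|X=x):
  P(Y|X=0) = (6/13, 7/13), H(Y|X=0) = 0.6902, weight P(X=0) = 13/30
  P(Y|X=1) = (7/17, 10/17), H(Y|X=1) = 0.6775, weight P(X=1) = 17/30
H(Y|X) = 0.6830 nats

H(X) + H(Y|X) = 0.6842 + 0.6830 = 1.3672 nats

Both sides equal 1.3672 nats. ✓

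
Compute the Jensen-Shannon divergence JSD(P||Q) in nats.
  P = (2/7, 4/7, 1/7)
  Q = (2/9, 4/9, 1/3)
0.0256 nats

Jensen-Shannon divergence is:
JSD(P||Q) = 0.5 × D_KL(P||M) + 0.5 × D_KL(Q||M)
where M = 0.5 × (P + Q) is the mixture distribution.

M = 0.5 × (2/7, 4/7, 1/7) + 0.5 × (2/9, 4/9, 1/3) = (0.253968, 0.507937, 5/21)

D_KL(P||M) = 0.0280 nats
D_KL(Q||M) = 0.0231 nats

JSD(P||Q) = 0.5 × 0.0280 + 0.5 × 0.0231 = 0.0256 nats

Unlike KL divergence, JSD is symmetric and bounded: 0 ≤ JSD ≤ log(2).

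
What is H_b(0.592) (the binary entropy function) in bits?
0.9754 bits

The binary entropy function is:
H(p) = -p log(p) - (1-p) log(1-p)

H(0.592) = -0.592 × log_2(0.592) - 0.408 × log_2(0.408)
H(0.592) = 0.9754 bits

Note: Binary entropy is maximized at p=0.5 (H=1 bit) and minimized at p=0 or p=1 (H=0).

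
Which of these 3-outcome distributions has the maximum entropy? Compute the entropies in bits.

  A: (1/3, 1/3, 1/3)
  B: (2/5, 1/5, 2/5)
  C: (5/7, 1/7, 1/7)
A

For a discrete distribution over n outcomes, entropy is maximized by the uniform distribution.

Computing entropies:
H(A) = 1.5850 bits
H(B) = 1.5219 bits
H(C) = 1.1488 bits

The uniform distribution (where all probabilities equal 1/3) achieves the maximum entropy of log_2(3) = 1.5850 bits.

Distribution A has the highest entropy.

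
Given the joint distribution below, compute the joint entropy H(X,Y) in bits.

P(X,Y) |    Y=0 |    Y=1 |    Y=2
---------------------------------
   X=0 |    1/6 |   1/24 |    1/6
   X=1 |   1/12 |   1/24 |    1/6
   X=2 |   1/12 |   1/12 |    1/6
3.0016 bits

Joint entropy is H(X,Y) = -Σ_{x,y} p(x,y) log p(x,y).

Summing over all non-zero entries:
H(X,Y) = -[1/6·log_2(1/6) + 1/24·log_2(1/24) + 1/6·log_2(1/6) + 1/12·log_2(1/12) + 1/24·log_2(1/24) + 1/6·log_2(1/6) + 1/12·log_2(1/12) + 1/12·log_2(1/12) + 1/6·log_2(1/6)]
H(X,Y) = 3.0016 bits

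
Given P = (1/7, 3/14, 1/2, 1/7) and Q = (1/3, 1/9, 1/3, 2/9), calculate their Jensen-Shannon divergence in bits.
0.0586 bits

Jensen-Shannon divergence is:
JSD(P||Q) = 0.5 × D_KL(P||M) + 0.5 × D_KL(Q||M)
where M = 0.5 × (P + Q) is the mixture distribution.

M = 0.5 × (1/7, 3/14, 1/2, 1/7) + 0.5 × (1/3, 1/9, 1/3, 2/9) = (5/21, 0.162698, 5/12, 0.18254)

D_KL(P||M) = 0.0609 bits
D_KL(Q||M) = 0.0564 bits

JSD(P||Q) = 0.5 × 0.0609 + 0.5 × 0.0564 = 0.0586 bits

Unlike KL divergence, JSD is symmetric and bounded: 0 ≤ JSD ≤ log(2).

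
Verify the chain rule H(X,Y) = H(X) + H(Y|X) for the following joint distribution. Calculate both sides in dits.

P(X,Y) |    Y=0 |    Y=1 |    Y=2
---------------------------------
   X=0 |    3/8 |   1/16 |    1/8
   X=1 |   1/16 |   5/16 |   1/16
H(X,Y) = 0.6563, H(X) = 0.2976, H(Y|X) = 0.3586 (all in dits)

Chain rule: H(X,Y) = H(X) + H(Y|X)

Left side — joint entropy directly:
H(X,Y) = -Σ p(x,y) log p(x,y) = 0.6563 dits

Right side — compute H(Y|X) from the conditional distributions:
P(X) = (9/16, 7/16), so H(X) = 0.2976 dits
H(Y|X) = Σ_x P(X=x) · H(Y|X=x):
  P(Y|X=0) = (2/3, 1/9, 2/9), H(Y|X=0) = 0.3686, weight P(X=0) = 9/16
  P(Y|X=1) = (1/7, 5/7, 1/7), H(Y|X=1) = 0.3458, weight P(X=1) = 7/16
H(Y|X) = 0.3586 dits

H(X) + H(Y|X) = 0.2976 + 0.3586 = 0.6563 dits

Both sides equal 0.6563 dits. ✓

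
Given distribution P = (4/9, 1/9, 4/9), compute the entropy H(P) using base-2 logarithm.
1.3921 bits

Shannon entropy is H(X) = -Σ p(x) log p(x).

For P = (4/9, 1/9, 4/9):
H = -4/9 × log_2(4/9) -1/9 × log_2(1/9) -4/9 × log_2(4/9)
H = 1.3921 bits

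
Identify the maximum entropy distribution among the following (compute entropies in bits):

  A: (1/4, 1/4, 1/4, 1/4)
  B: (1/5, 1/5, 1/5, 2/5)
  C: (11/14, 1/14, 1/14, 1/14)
A

For a discrete distribution over n outcomes, entropy is maximized by the uniform distribution.

Computing entropies:
H(A) = 2.0000 bits
H(B) = 1.9219 bits
H(C) = 1.0892 bits

The uniform distribution (where all probabilities equal 1/4) achieves the maximum entropy of log_2(4) = 2.0000 bits.

Distribution A has the highest entropy.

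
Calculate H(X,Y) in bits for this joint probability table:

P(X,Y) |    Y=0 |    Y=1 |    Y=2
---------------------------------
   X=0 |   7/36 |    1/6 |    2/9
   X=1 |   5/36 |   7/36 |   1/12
2.5261 bits

Joint entropy is H(X,Y) = -Σ_{x,y} p(x,y) log p(x,y).

Summing over all non-zero entries:
H(X,Y) = -[7/36·log_2(7/36) + 1/6·log_2(1/6) + 2/9·log_2(2/9) + 5/36·log_2(5/36) + 7/36·log_2(7/36) + 1/12·log_2(1/12)]
H(X,Y) = 2.5261 bits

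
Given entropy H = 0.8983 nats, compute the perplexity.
2.4554

Perplexity is e^H (or exp(H) for natural log).

H = 0.8983 nats
Perplexity = e^0.8983 = 2.4554

Interpretation: The model's uncertainty is equivalent to choosing uniformly among 2.5 options.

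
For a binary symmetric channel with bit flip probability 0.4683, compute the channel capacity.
0.0029 bits

For a binary symmetric channel (BSC) with error probability p:
Capacity C = 1 - H(p) bits per symbol

where H(p) = -p log₂(p) - (1-p) log₂(1-p) is the binary entropy function.

H(0.4683) = 0.9971 bits
C = 1 - 0.9971 = 0.0029 bits per symbol

This means we can reliably transmit up to 0.0029 bits of information per channel use.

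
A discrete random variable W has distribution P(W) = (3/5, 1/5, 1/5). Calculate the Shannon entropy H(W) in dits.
0.4127 dits

Shannon entropy is H(X) = -Σ p(x) log p(x).

For P = (3/5, 1/5, 1/5):
H = -3/5 × log_10(3/5) -1/5 × log_10(1/5) -1/5 × log_10(1/5)
H = 0.4127 dits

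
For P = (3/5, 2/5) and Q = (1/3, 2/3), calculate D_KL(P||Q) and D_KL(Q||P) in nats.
D_KL(P||Q) = 0.1483, D_KL(Q||P) = 0.1446

KL divergence is not symmetric: D_KL(P||Q) ≠ D_KL(Q||P) in general.

D_KL(P||Q) = 0.1483 nats
D_KL(Q||P) = 0.1446 nats

No, they are not equal!

This asymmetry is why KL divergence is not a true distance metric.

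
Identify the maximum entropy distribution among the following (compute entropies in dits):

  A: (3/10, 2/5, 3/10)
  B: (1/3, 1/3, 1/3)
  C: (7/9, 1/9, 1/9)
B

For a discrete distribution over n outcomes, entropy is maximized by the uniform distribution.

Computing entropies:
H(A) = 0.4729 dits
H(B) = 0.4771 dits
H(C) = 0.2969 dits

The uniform distribution (where all probabilities equal 1/3) achieves the maximum entropy of log_10(3) = 0.4771 dits.

Distribution B has the highest entropy.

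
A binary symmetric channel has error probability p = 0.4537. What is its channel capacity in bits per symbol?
0.0062 bits

For a binary symmetric channel (BSC) with error probability p:
Capacity C = 1 - H(p) bits per symbol

where H(p) = -p log₂(p) - (1-p) log₂(1-p) is the binary entropy function.

H(0.4537) = 0.9938 bits
C = 1 - 0.9938 = 0.0062 bits per symbol

This means we can reliably transmit up to 0.0062 bits of information per channel use.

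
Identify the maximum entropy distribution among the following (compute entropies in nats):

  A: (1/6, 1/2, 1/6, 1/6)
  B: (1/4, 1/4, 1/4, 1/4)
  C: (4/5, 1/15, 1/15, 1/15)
B

For a discrete distribution over n outcomes, entropy is maximized by the uniform distribution.

Computing entropies:
H(A) = 1.2425 nats
H(B) = 1.3863 nats
H(C) = 0.7201 nats

The uniform distribution (where all probabilities equal 1/4) achieves the maximum entropy of log_e(4) = 1.3863 nats.

Distribution B has the highest entropy.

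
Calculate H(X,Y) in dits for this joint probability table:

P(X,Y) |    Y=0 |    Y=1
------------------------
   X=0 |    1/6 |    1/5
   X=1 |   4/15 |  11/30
0.5823 dits

Joint entropy is H(X,Y) = -Σ_{x,y} p(x,y) log p(x,y).

Summing over all non-zero entries:
H(X,Y) = -[1/6·log_10(1/6) + 1/5·log_10(1/5) + 4/15·log_10(4/15) + 11/30·log_10(11/30)]
H(X,Y) = 0.5823 dits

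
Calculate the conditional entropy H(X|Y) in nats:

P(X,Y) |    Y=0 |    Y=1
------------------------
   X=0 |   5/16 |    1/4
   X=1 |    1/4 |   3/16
0.6852 nats

Using the chain rule: H(X|Y) = H(X,Y) - H(Y)

First, compute H(X,Y) = 1.3705 nats

Marginal P(Y) = (9/16, 7/16)
H(Y) = 0.6853 nats

H(X|Y) = H(X,Y) - H(Y) = 1.3705 - 0.6853 = 0.6852 nats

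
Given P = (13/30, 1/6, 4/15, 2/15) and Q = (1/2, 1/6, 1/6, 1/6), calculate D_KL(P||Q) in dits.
0.0146 dits

KL divergence: D_KL(P||Q) = Σ p(x) log(p(x)/q(x))

Computing term by term:
  x=0: 13/30 × log_10[(13/30)/(1/2)] = 13/30 × -0.0621 = -0.0269
  x=1: 1/6 × log_10[(1/6)/(1/6)] = 1/6 × 0.0000 = 0.0000
  x=2: 4/15 × log_10[(4/15)/(1/6)] = 4/15 × 0.2041 = 0.0544
  x=3: 2/15 × log_10[(2/15)/(1/6)] = 2/15 × -0.0969 = -0.0129

D_KL(P||Q) = 0.0146 dits

Note: KL divergence is always non-negative and equals 0 iff P = Q.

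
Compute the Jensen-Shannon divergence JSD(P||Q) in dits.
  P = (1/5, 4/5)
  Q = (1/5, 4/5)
0.0000 dits

Jensen-Shannon divergence is:
JSD(P||Q) = 0.5 × D_KL(P||M) + 0.5 × D_KL(Q||M)
where M = 0.5 × (P + Q) is the mixture distribution.

M = 0.5 × (1/5, 4/5) + 0.5 × (1/5, 4/5) = (1/5, 4/5)

D_KL(P||M) = 0.0000 dits
D_KL(Q||M) = 0.0000 dits

JSD(P||Q) = 0.5 × 0.0000 + 0.5 × 0.0000 = 0.0000 dits

Unlike KL divergence, JSD is symmetric and bounded: 0 ≤ JSD ≤ log(2).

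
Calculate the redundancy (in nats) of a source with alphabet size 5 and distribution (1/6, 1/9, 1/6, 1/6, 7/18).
0.1021 nats

Redundancy measures how far a source is from maximum entropy:
R = H_max - H(X)

Maximum entropy for 5 symbols: H_max = log_e(5) = 1.6094 nats
Actual entropy: H(X) = 1.5073 nats
Redundancy: R = 1.6094 - 1.5073 = 0.1021 nats

This redundancy represents potential for compression: the source could be compressed by 0.1021 nats per symbol.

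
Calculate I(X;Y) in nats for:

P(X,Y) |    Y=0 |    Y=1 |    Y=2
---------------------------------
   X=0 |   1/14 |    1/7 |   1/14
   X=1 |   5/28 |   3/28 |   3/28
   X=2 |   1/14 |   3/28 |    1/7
0.0401 nats

Mutual information: I(X;Y) = H(X) + H(Y) - H(X,Y)

Marginals:
P(X) = (2/7, 11/28, 9/28), H(X) = 1.0898 nats
P(Y) = (9/28, 5/14, 9/28), H(Y) = 1.0974 nats

Joint entropy: H(X,Y) = 2.1471 nats

I(X;Y) = 1.0898 + 1.0974 - 2.1471 = 0.0401 nats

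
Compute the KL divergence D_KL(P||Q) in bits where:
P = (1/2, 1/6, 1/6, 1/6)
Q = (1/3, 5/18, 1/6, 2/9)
0.1005 bits

KL divergence: D_KL(P||Q) = Σ p(x) log(p(x)/q(x))

Computing term by term:
  x=0: 1/2 × log_2[(1/2)/(1/3)] = 1/2 × 0.5850 = 0.2925
  x=1: 1/6 × log_2[(1/6)/(5/18)] = 1/6 × -0.7370 = -0.1228
  x=2: 1/6 × log_2[(1/6)/(1/6)] = 1/6 × 0.0000 = 0.0000
  x=3: 1/6 × log_2[(1/6)/(2/9)] = 1/6 × -0.4150 = -0.0692

D_KL(P||Q) = 0.1005 bits

Note: KL divergence is always non-negative and equals 0 iff P = Q.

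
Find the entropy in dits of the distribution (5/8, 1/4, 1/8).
0.3910 dits

Shannon entropy is H(X) = -Σ p(x) log p(x).

For P = (5/8, 1/4, 1/8):
H = -5/8 × log_10(5/8) -1/4 × log_10(1/4) -1/8 × log_10(1/8)
H = 0.3910 dits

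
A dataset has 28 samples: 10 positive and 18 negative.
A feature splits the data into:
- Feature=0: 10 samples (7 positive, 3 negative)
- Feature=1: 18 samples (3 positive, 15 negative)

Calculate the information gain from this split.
0.2077 bits

Information Gain = H(Y) - H(Y|Feature)

Before split:
P(positive) = 10/28 = 0.3571
H(Y) = 0.9403 bits

After split:
Feature=0: H = 0.8813 bits (weight = 10/28)
Feature=1: H = 0.6500 bits (weight = 18/28)
H(Y|Feature) = (10/28)×0.8813 + (18/28)×0.6500 = 0.7326 bits

Information Gain = 0.9403 - 0.7326 = 0.2077 bits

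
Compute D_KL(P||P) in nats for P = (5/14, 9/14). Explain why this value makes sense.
0.0000 nats

KL divergence satisfies the Gibbs inequality: D_KL(P||Q) ≥ 0 for all distributions P, Q.

D_KL(P||Q) = Σ p(x) log(p(x)/q(x))
Each term is p(x) × log_e(p(x)/p(x)) = p(x) × log_e(1) = 0, so the sum is 0.
D_KL(P||Q) = 0.0000 nats

When P = Q, the KL divergence is exactly 0, as there is no 'divergence' between identical distributions.

This non-negativity is a fundamental property: relative entropy cannot be negative because it measures how different Q is from P.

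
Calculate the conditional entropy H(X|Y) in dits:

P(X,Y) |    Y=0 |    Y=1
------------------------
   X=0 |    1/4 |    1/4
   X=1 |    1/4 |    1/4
0.3010 dits

Using the chain rule: H(X|Y) = H(X,Y) - H(Y)

First, compute H(X,Y) = 0.6021 dits

Marginal P(Y) = (1/2, 1/2)
H(Y) = 0.3010 dits

H(X|Y) = H(X,Y) - H(Y) = 0.6021 - 0.3010 = 0.3010 dits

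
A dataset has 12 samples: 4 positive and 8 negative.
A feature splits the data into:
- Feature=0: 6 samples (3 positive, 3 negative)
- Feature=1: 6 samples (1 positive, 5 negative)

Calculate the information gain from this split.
0.0933 bits

Information Gain = H(Y) - H(Y|Feature)

Before split:
P(positive) = 4/12 = 0.3333
H(Y) = 0.9183 bits

After split:
Feature=0: H = 1.0000 bits (weight = 6/12)
Feature=1: H = 0.6500 bits (weight = 6/12)
H(Y|Feature) = (6/12)×1.0000 + (6/12)×0.6500 = 0.8250 bits

Information Gain = 0.9183 - 0.8250 = 0.0933 bits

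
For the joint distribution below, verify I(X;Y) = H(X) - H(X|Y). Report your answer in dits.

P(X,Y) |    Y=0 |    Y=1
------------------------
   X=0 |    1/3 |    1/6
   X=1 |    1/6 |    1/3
I(X;Y) = 0.0246 dits

Mutual information has multiple equivalent forms:
- I(X;Y) = H(X) - H(X|Y)
- I(X;Y) = H(Y) - H(Y|X)
- I(X;Y) = H(X) + H(Y) - H(X,Y)

Computing all quantities:
H(X) = 0.3010, H(Y) = 0.3010, H(X,Y) = 0.5775
H(X|Y) = 0.2764, H(Y|X) = 0.2764

Verification:
H(X) - H(X|Y) = 0.3010 - 0.2764 = 0.0246
H(Y) - H(Y|X) = 0.3010 - 0.2764 = 0.0246
H(X) + H(Y) - H(X,Y) = 0.3010 + 0.3010 - 0.5775 = 0.0246

All forms give I(X;Y) = 0.0246 dits. ✓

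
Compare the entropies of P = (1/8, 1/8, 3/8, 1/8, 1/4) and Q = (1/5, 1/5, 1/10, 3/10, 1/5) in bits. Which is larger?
Q

Computing entropies in bits:
H(P) = 2.1556
H(Q) = 2.2464

Distribution Q has higher entropy.

Intuition: The distribution closer to uniform (more spread out) has higher entropy.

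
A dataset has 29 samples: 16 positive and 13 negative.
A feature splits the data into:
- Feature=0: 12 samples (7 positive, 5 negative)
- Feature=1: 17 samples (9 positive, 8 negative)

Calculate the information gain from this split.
0.0021 bits

Information Gain = H(Y) - H(Y|Feature)

Before split:
P(positive) = 16/29 = 0.5517
H(Y) = 0.9923 bits

After split:
Feature=0: H = 0.9799 bits (weight = 12/29)
Feature=1: H = 0.9975 bits (weight = 17/29)
H(Y|Feature) = (12/29)×0.9799 + (17/29)×0.9975 = 0.9902 bits

Information Gain = 0.9923 - 0.9902 = 0.0021 bits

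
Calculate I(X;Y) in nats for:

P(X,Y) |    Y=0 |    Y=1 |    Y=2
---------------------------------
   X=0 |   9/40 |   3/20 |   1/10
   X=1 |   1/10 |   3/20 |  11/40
0.0659 nats

Mutual information: I(X;Y) = H(X) + H(Y) - H(X,Y)

Marginals:
P(X) = (19/40, 21/40), H(X) = 0.6919 nats
P(Y) = (13/40, 3/10, 3/8), H(Y) = 1.0943 nats

Joint entropy: H(X,Y) = 1.7203 nats

I(X;Y) = 0.6919 + 1.0943 - 1.7203 = 0.0659 nats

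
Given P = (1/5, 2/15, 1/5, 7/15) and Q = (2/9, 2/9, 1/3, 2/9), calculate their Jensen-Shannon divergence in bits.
0.0526 bits

Jensen-Shannon divergence is:
JSD(P||Q) = 0.5 × D_KL(P||M) + 0.5 × D_KL(Q||M)
where M = 0.5 × (P + Q) is the mixture distribution.

M = 0.5 × (1/5, 2/15, 1/5, 7/15) + 0.5 × (2/9, 2/9, 1/3, 2/9) = (0.211111, 0.177778, 4/15, 0.344444)

D_KL(P||M) = 0.0505 bits
D_KL(Q||M) = 0.0548 bits

JSD(P||Q) = 0.5 × 0.0505 + 0.5 × 0.0548 = 0.0526 bits

Unlike KL divergence, JSD is symmetric and bounded: 0 ≤ JSD ≤ log(2).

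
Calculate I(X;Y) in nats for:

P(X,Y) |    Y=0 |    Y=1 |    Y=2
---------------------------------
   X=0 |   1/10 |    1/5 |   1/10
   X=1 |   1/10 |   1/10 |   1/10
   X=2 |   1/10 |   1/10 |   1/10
0.0138 nats

Mutual information: I(X;Y) = H(X) + H(Y) - H(X,Y)

Marginals:
P(X) = (2/5, 3/10, 3/10), H(X) = 1.0889 nats
P(Y) = (3/10, 2/5, 3/10), H(Y) = 1.0889 nats

Joint entropy: H(X,Y) = 2.1640 nats

I(X;Y) = 1.0889 + 1.0889 - 2.1640 = 0.0138 nats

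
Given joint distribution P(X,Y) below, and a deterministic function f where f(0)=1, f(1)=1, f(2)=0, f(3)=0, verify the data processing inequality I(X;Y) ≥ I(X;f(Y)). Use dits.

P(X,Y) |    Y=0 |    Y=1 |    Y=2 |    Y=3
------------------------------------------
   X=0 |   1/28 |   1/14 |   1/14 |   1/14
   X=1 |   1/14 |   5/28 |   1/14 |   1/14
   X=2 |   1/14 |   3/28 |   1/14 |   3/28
I(X;Y) = 0.0087, I(X;f(Y)) = 0.0064, inequality holds: 0.0087 ≥ 0.0064

Data Processing Inequality: For any Markov chain X → Y → Z, we have I(X;Y) ≥ I(X;Z).

Here Z = f(Y) is a deterministic function of Y, forming X → Y → Z.

Original I(X;Y) = 0.0087 dits

After applying f:
P(X,Z) where Z=f(Y):
- P(X,Z=0) = P(X,Y=2) + P(X,Y=3)
- P(X,Z=1) = P(X,Y=0) + P(X,Y=1)

I(X;Z) = I(X;f(Y)) = 0.0064 dits

Verification: 0.0087 ≥ 0.0064 ✓

Information cannot be created by processing; the function f can only lose information about X.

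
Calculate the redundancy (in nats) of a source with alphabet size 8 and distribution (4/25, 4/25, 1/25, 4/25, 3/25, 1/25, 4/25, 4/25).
0.1014 nats

Redundancy measures how far a source is from maximum entropy:
R = H_max - H(X)

Maximum entropy for 8 symbols: H_max = log_e(8) = 2.0794 nats
Actual entropy: H(X) = 1.9780 nats
Redundancy: R = 2.0794 - 1.9780 = 0.1014 nats

This redundancy represents potential for compression: the source could be compressed by 0.1014 nats per symbol.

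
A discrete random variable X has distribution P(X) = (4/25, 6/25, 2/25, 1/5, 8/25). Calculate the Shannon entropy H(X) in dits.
0.6620 dits

Shannon entropy is H(X) = -Σ p(x) log p(x).

For P = (4/25, 6/25, 2/25, 1/5, 8/25):
H = -4/25 × log_10(4/25) -6/25 × log_10(6/25) -2/25 × log_10(2/25) -1/5 × log_10(1/5) -8/25 × log_10(8/25)
H = 0.6620 dits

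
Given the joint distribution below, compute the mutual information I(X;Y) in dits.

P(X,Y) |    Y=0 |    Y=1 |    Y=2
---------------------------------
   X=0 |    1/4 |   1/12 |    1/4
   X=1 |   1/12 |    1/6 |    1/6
0.0227 dits

Mutual information: I(X;Y) = H(X) + H(Y) - H(X,Y)

Marginals:
P(X) = (7/12, 5/12), H(X) = 0.2950 dits
P(Y) = (1/3, 1/4, 5/12), H(Y) = 0.4680 dits

Joint entropy: H(X,Y) = 0.7403 dits

I(X;Y) = 0.2950 + 0.4680 - 0.7403 = 0.0227 dits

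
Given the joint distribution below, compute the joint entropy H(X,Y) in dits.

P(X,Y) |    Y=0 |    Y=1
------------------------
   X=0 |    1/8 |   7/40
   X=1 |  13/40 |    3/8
0.5637 dits

Joint entropy is H(X,Y) = -Σ_{x,y} p(x,y) log p(x,y).

Summing over all non-zero entries:
H(X,Y) = -[1/8·log_10(1/8) + 7/40·log_10(7/40) + 13/40·log_10(13/40) + 3/8·log_10(3/8)]
H(X,Y) = 0.5637 dits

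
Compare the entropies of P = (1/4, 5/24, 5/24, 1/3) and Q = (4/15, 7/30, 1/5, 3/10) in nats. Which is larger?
Q

Computing entropies in nats:
H(P) = 1.3664
H(Q) = 1.3751

Distribution Q has higher entropy.

Intuition: The distribution closer to uniform (more spread out) has higher entropy.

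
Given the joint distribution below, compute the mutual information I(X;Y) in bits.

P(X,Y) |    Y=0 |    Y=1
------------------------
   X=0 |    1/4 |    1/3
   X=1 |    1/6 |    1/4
0.0006 bits

Mutual information: I(X;Y) = H(X) + H(Y) - H(X,Y)

Marginals:
P(X) = (7/12, 5/12), H(X) = 0.9799 bits
P(Y) = (5/12, 7/12), H(Y) = 0.9799 bits

Joint entropy: H(X,Y) = 1.9591 bits

I(X;Y) = 0.9799 + 0.9799 - 1.9591 = 0.0006 bits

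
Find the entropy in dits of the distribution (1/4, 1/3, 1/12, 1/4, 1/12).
0.6399 dits

Shannon entropy is H(X) = -Σ p(x) log p(x).

For P = (1/4, 1/3, 1/12, 1/4, 1/12):
H = -1/4 × log_10(1/4) -1/3 × log_10(1/3) -1/12 × log_10(1/12) -1/4 × log_10(1/4) -1/12 × log_10(1/12)
H = 0.6399 dits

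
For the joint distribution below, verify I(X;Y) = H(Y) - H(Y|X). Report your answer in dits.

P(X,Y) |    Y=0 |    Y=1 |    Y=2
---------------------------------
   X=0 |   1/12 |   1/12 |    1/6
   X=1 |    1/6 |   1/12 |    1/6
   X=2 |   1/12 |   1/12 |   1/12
I(X;Y) = 0.0073 dits

Mutual information has multiple equivalent forms:
- I(X;Y) = H(X) - H(X|Y)
- I(X;Y) = H(Y) - H(Y|X)
- I(X;Y) = H(X) + H(Y) - H(X,Y)

Computing all quantities:
H(X) = 0.4680, H(Y) = 0.4680, H(X,Y) = 0.9287
H(X|Y) = 0.4607, H(Y|X) = 0.4607

Verification:
H(X) - H(X|Y) = 0.4680 - 0.4607 = 0.0073
H(Y) - H(Y|X) = 0.4680 - 0.4607 = 0.0073
H(X) + H(Y) - H(X,Y) = 0.4680 + 0.4680 - 0.9287 = 0.0073

All forms give I(X;Y) = 0.0073 dits. ✓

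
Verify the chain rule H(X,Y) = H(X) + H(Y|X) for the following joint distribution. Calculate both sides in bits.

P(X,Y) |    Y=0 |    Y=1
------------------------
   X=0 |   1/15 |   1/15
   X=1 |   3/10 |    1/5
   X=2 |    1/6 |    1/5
H(X,Y) = 2.4016, H(X) = 1.4183, H(Y|X) = 0.9833 (all in bits)

Chain rule: H(X,Y) = H(X) + H(Y|X)

Left side — joint entropy directly:
H(X,Y) = -Σ p(x,y) log p(x,y) = 2.4016 bits

Right side — compute H(Y|X) from the conditional distributions:
P(X) = (2/15, 1/2, 11/30), so H(X) = 1.4183 bits
H(Y|X) = Σ_x P(X=x) · H(Y|X=x):
  P(Y|X=0) = (1/2, 1/2), H(Y|X=0) = 1.0000, weight P(X=0) = 2/15
  P(Y|X=1) = (3/5, 2/5), H(Y|X=1) = 0.9710, weight P(X=1) = 1/2
  P(Y|X=2) = (5/11, 6/11), H(Y|X=2) = 0.9940, weight P(X=2) = 11/30
H(Y|X) = 0.9833 bits

H(X) + H(Y|X) = 1.4183 + 0.9833 = 2.4016 bits

Both sides equal 2.4016 bits. ✓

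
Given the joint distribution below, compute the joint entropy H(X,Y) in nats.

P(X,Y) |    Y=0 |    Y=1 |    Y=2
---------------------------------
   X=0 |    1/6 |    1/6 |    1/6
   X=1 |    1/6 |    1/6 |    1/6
1.7918 nats

Joint entropy is H(X,Y) = -Σ_{x,y} p(x,y) log p(x,y).

Summing over all non-zero entries:
H(X,Y) = -[1/6·log_e(1/6) + 1/6·log_e(1/6) + 1/6·log_e(1/6) + 1/6·log_e(1/6) + 1/6·log_e(1/6) + 1/6·log_e(1/6)]
H(X,Y) = 1.7918 nats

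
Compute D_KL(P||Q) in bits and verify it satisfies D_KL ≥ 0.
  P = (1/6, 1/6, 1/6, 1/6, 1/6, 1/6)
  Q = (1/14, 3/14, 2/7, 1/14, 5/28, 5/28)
0.1843 bits

KL divergence satisfies the Gibbs inequality: D_KL(P||Q) ≥ 0 for all distributions P, Q.

D_KL(P||Q) = Σ p(x) log(p(x)/q(x))
Term by term:
  x=0: 1/6 × log_2[(1/6)/(1/14)] = 0.2037
  x=1: 1/6 × log_2[(1/6)/(3/14)] = -0.0604
  x=2: 1/6 × log_2[(1/6)/(2/7)] = -0.1296
  x=3: 1/6 × log_2[(1/6)/(1/14)] = 0.2037
  x=4: 1/6 × log_2[(1/6)/(5/28)] = -0.0166
  x=5: 1/6 × log_2[(1/6)/(5/28)] = -0.0166
D_KL(P||Q) = 0.1843 bits

D_KL(P||Q) = 0.1843 ≥ 0 ✓

This non-negativity is a fundamental property: relative entropy cannot be negative because it measures how different Q is from P.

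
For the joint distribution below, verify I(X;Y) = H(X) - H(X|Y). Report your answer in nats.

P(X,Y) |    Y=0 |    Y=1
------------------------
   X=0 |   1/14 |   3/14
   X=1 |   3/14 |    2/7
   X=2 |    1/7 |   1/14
I(X;Y) = 0.0444 nats

Mutual information has multiple equivalent forms:
- I(X;Y) = H(X) - H(X|Y)
- I(X;Y) = H(Y) - H(Y|X)
- I(X;Y) = H(X) + H(Y) - H(X,Y)

Computing all quantities:
H(X) = 1.0346, H(Y) = 0.6829, H(X,Y) = 1.6731
H(X|Y) = 0.9902, H(Y|X) = 0.6385

Verification:
H(X) - H(X|Y) = 1.0346 - 0.9902 = 0.0444
H(Y) - H(Y|X) = 0.6829 - 0.6385 = 0.0444
H(X) + H(Y) - H(X,Y) = 1.0346 + 0.6829 - 1.6731 = 0.0444

All forms give I(X;Y) = 0.0444 nats. ✓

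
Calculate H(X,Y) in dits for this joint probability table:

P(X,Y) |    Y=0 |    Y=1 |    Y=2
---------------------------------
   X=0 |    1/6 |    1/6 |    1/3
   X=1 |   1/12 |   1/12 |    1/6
0.7280 dits

Joint entropy is H(X,Y) = -Σ_{x,y} p(x,y) log p(x,y).

Summing over all non-zero entries:
H(X,Y) = -[1/6·log_10(1/6) + 1/6·log_10(1/6) + 1/3·log_10(1/3) + 1/12·log_10(1/12) + 1/12·log_10(1/12) + 1/6·log_10(1/6)]
H(X,Y) = 0.7280 dits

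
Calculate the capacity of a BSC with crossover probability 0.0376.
0.7688 bits

For a binary symmetric channel (BSC) with error probability p:
Capacity C = 1 - H(p) bits per symbol

where H(p) = -p log₂(p) - (1-p) log₂(1-p) is the binary entropy function.

H(0.0376) = 0.2312 bits
C = 1 - 0.2312 = 0.7688 bits per symbol

This means we can reliably transmit up to 0.7688 bits of information per channel use.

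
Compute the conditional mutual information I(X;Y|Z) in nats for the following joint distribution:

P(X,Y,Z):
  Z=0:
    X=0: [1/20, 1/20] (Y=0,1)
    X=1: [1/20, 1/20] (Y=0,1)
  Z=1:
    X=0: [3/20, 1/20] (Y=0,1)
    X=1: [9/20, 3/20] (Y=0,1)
0.0000 nats

Conditional mutual information: I(X;Y|Z) = H(X|Z) + H(Y|Z) - H(X,Y|Z)

H(Z) = 0.5004
H(X,Z) = 1.0889 → H(X|Z) = 0.5885
H(Y,Z) = 1.0889 → H(Y|Z) = 0.5885
H(X,Y,Z) = 1.6774 → H(X,Y|Z) = 1.1770

I(X;Y|Z) = 0.5885 + 0.5885 - 1.1770 = 0.0000 nats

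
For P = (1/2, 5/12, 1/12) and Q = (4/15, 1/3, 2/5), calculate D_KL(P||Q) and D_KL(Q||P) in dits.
D_KL(P||Q) = 0.1201, D_KL(Q||P) = 0.1674

KL divergence is not symmetric: D_KL(P||Q) ≠ D_KL(Q||P) in general.

D_KL(P||Q) = 0.1201 dits
D_KL(Q||P) = 0.1674 dits

No, they are not equal!

This asymmetry is why KL divergence is not a true distance metric.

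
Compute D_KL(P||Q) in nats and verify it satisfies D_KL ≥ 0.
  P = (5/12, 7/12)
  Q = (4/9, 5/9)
0.0016 nats

KL divergence satisfies the Gibbs inequality: D_KL(P||Q) ≥ 0 for all distributions P, Q.

D_KL(P||Q) = Σ p(x) log(p(x)/q(x))
Term by term:
  x=0: 5/12 × log_e[(5/12)/(4/9)] = -0.0269
  x=1: 7/12 × log_e[(7/12)/(5/9)] = 0.0285
D_KL(P||Q) = 0.0016 nats

D_KL(P||Q) = 0.0016 ≥ 0 ✓

This non-negativity is a fundamental property: relative entropy cannot be negative because it measures how different Q is from P.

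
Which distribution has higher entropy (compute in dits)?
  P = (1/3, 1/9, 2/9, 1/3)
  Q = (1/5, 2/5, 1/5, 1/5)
Q

Computing entropies in dits:
H(P) = 0.5693
H(Q) = 0.5786

Distribution Q has higher entropy.

Intuition: The distribution closer to uniform (more spread out) has higher entropy.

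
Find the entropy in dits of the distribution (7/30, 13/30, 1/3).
0.4639 dits

Shannon entropy is H(X) = -Σ p(x) log p(x).

For P = (7/30, 13/30, 1/3):
H = -7/30 × log_10(7/30) -13/30 × log_10(13/30) -1/3 × log_10(1/3)
H = 0.4639 dits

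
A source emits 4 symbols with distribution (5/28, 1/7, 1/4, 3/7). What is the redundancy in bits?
0.1312 bits

Redundancy measures how far a source is from maximum entropy:
R = H_max - H(X)

Maximum entropy for 4 symbols: H_max = log_2(4) = 2.0000 bits
Actual entropy: H(X) = 1.8688 bits
Redundancy: R = 2.0000 - 1.8688 = 0.1312 bits

This redundancy represents potential for compression: the source could be compressed by 0.1312 bits per symbol.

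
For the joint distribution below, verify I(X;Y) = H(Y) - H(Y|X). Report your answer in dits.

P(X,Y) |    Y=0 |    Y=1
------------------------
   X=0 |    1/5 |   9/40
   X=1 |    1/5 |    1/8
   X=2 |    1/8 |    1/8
I(X;Y) = 0.0036 dits

Mutual information has multiple equivalent forms:
- I(X;Y) = H(X) - H(X|Y)
- I(X;Y) = H(Y) - H(Y|X)
- I(X;Y) = H(X) + H(Y) - H(X,Y)

Computing all quantities:
H(X) = 0.4671, H(Y) = 0.3005, H(X,Y) = 0.7640
H(X|Y) = 0.4635, H(Y|X) = 0.2969

Verification:
H(X) - H(X|Y) = 0.4671 - 0.4635 = 0.0036
H(Y) - H(Y|X) = 0.3005 - 0.2969 = 0.0036
H(X) + H(Y) - H(X,Y) = 0.4671 + 0.3005 - 0.7640 = 0.0036

All forms give I(X;Y) = 0.0036 dits. ✓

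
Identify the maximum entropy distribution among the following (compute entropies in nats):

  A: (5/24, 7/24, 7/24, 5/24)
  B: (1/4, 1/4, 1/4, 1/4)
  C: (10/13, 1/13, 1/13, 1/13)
B

For a discrete distribution over n outcomes, entropy is maximized by the uniform distribution.

Computing entropies:
H(A) = 1.3723 nats
H(B) = 1.3863 nats
H(C) = 0.7937 nats

The uniform distribution (where all probabilities equal 1/4) achieves the maximum entropy of log_e(4) = 1.3863 nats.

Distribution B has the highest entropy.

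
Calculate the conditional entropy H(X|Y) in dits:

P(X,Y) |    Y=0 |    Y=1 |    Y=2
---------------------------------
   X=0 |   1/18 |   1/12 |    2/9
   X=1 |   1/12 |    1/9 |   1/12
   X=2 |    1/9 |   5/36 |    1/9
0.4539 dits

Using the chain rule: H(X|Y) = H(X,Y) - H(Y)

First, compute H(X,Y) = 0.9218 dits

Marginal P(Y) = (1/4, 1/3, 5/12)
H(Y) = 0.4680 dits

H(X|Y) = H(X,Y) - H(Y) = 0.9218 - 0.4680 = 0.4539 dits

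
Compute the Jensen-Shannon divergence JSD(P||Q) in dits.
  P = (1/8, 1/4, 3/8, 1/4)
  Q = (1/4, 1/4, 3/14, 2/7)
0.0097 dits

Jensen-Shannon divergence is:
JSD(P||Q) = 0.5 × D_KL(P||M) + 0.5 × D_KL(Q||M)
where M = 0.5 × (P + Q) is the mixture distribution.

M = 0.5 × (1/8, 1/4, 3/8, 1/4) + 0.5 × (1/4, 1/4, 3/14, 2/7) = (3/16, 1/4, 0.294643, 0.267857)

D_KL(P||M) = 0.0098 dits
D_KL(Q||M) = 0.0096 dits

JSD(P||Q) = 0.5 × 0.0098 + 0.5 × 0.0096 = 0.0097 dits

Unlike KL divergence, JSD is symmetric and bounded: 0 ≤ JSD ≤ log(2).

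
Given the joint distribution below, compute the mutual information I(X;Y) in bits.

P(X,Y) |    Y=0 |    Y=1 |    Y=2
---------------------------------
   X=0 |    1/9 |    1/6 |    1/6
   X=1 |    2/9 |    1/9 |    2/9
0.0321 bits

Mutual information: I(X;Y) = H(X) + H(Y) - H(X,Y)

Marginals:
P(X) = (4/9, 5/9), H(X) = 0.9911 bits
P(Y) = (1/3, 5/18, 7/18), H(Y) = 1.5715 bits

Joint entropy: H(X,Y) = 2.5305 bits

I(X;Y) = 0.9911 + 1.5715 - 2.5305 = 0.0321 bits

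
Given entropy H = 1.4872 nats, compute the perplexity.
4.4247

Perplexity is e^H (or exp(H) for natural log).

H = 1.4872 nats
Perplexity = e^1.4872 = 4.4247

Interpretation: The model's uncertainty is equivalent to choosing uniformly among 4.4 options.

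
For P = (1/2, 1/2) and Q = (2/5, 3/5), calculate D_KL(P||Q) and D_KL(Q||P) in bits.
D_KL(P||Q) = 0.0294, D_KL(Q||P) = 0.0290

KL divergence is not symmetric: D_KL(P||Q) ≠ D_KL(Q||P) in general.

D_KL(P||Q) = 0.0294 bits
D_KL(Q||P) = 0.0290 bits

No, they are not equal!

This asymmetry is why KL divergence is not a true distance metric.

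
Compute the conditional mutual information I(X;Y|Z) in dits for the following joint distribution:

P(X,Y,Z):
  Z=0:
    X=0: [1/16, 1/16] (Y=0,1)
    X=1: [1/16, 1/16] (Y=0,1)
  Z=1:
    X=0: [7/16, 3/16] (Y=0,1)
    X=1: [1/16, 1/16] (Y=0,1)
0.0039 dits

Conditional mutual information: I(X;Y|Z) = H(X|Z) + H(Y|Z) - H(X,Y|Z)

H(Z) = 0.2442
H(X,Z) = 0.4662 → H(X|Z) = 0.2220
H(Y,Z) = 0.5268 → H(Y|Z) = 0.2826
H(X,Y,Z) = 0.7449 → H(X,Y|Z) = 0.5007

I(X;Y|Z) = 0.2220 + 0.2826 - 0.5007 = 0.0039 dits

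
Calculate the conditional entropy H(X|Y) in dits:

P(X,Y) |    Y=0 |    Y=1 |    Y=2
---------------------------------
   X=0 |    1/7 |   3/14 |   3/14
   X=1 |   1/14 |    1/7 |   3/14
0.2926 dits

Using the chain rule: H(X|Y) = H(X,Y) - H(Y)

First, compute H(X,Y) = 0.7534 dits

Marginal P(Y) = (3/14, 5/14, 3/7)
H(Y) = 0.4608 dits

H(X|Y) = H(X,Y) - H(Y) = 0.7534 - 0.4608 = 0.2926 dits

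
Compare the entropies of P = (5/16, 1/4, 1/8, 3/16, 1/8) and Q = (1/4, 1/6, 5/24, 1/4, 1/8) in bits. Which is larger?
Q

Computing entropies in bits:
H(P) = 2.2272
H(Q) = 2.2773

Distribution Q has higher entropy.

Intuition: The distribution closer to uniform (more spread out) has higher entropy.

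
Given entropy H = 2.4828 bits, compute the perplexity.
5.5898

Perplexity is 2^H (or exp(H) for natural log).

H = 2.4828 bits
Perplexity = 2^2.4828 = 5.5898

Interpretation: The model's uncertainty is equivalent to choosing uniformly among 5.6 options.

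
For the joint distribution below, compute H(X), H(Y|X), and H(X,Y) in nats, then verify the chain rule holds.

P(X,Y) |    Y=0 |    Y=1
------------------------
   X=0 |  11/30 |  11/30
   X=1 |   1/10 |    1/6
H(X,Y) = 1.2646, H(X) = 0.5799, H(Y|X) = 0.6847 (all in nats)

Chain rule: H(X,Y) = H(X) + H(Y|X)

Left side — joint entropy directly:
H(X,Y) = -Σ p(x,y) log p(x,y) = 1.2646 nats

Right side — compute H(Y|X) from the conditional distributions:
P(X) = (11/15, 4/15), so H(X) = 0.5799 nats
H(Y|X) = Σ_x P(X=x) · H(Y|X=x):
  P(Y|X=0) = (1/2, 1/2), H(Y|X=0) = 0.6931, weight P(X=0) = 11/15
  P(Y|X=1) = (3/8, 5/8), H(Y|X=1) = 0.6616, weight P(X=1) = 4/15
H(Y|X) = 0.6847 nats

H(X) + H(Y|X) = 0.5799 + 0.6847 = 1.2646 nats

Both sides equal 1.2646 nats. ✓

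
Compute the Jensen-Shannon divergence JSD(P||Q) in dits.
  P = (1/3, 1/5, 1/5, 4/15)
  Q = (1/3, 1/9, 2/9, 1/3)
0.0037 dits

Jensen-Shannon divergence is:
JSD(P||Q) = 0.5 × D_KL(P||M) + 0.5 × D_KL(Q||M)
where M = 0.5 × (P + Q) is the mixture distribution.

M = 0.5 × (1/3, 1/5, 1/5, 4/15) + 0.5 × (1/3, 1/9, 2/9, 1/3) = (1/3, 0.155556, 0.211111, 3/10)

D_KL(P||M) = 0.0035 dits
D_KL(Q||M) = 0.0040 dits

JSD(P||Q) = 0.5 × 0.0035 + 0.5 × 0.0040 = 0.0037 dits

Unlike KL divergence, JSD is symmetric and bounded: 0 ≤ JSD ≤ log(2).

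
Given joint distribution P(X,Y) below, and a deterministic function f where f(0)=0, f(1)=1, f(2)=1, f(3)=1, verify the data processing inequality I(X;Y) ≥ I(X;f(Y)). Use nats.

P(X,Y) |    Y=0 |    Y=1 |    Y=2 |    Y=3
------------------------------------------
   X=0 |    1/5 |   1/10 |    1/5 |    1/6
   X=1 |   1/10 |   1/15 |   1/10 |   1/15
I(X;Y) = 0.0028, I(X;f(Y)) = 0.0000, inequality holds: 0.0028 ≥ 0.0000

Data Processing Inequality: For any Markov chain X → Y → Z, we have I(X;Y) ≥ I(X;Z).

Here Z = f(Y) is a deterministic function of Y, forming X → Y → Z.

Original I(X;Y) = 0.0028 nats

After applying f:
P(X,Z) where Z=f(Y):
- P(X,Z=0) = P(X,Y=0)
- P(X,Z=1) = P(X,Y=1) + P(X,Y=2) + P(X,Y=3)

I(X;Z) = I(X;f(Y)) = 0.0000 nats

Verification: 0.0028 ≥ 0.0000 ✓

Information cannot be created by processing; the function f can only lose information about X.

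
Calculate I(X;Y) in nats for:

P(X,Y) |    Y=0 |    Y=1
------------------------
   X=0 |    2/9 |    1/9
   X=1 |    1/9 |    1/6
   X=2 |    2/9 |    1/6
0.0223 nats

Mutual information: I(X;Y) = H(X) + H(Y) - H(X,Y)

Marginals:
P(X) = (1/3, 5/18, 7/18), H(X) = 1.0893 nats
P(Y) = (5/9, 4/9), H(Y) = 0.6870 nats

Joint entropy: H(X,Y) = 1.7540 nats

I(X;Y) = 1.0893 + 0.6870 - 1.7540 = 0.0223 nats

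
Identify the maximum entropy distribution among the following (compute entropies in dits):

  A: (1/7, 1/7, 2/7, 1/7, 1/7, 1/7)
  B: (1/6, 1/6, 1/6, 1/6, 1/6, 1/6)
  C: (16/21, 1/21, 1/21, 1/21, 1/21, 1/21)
B

For a discrete distribution over n outcomes, entropy is maximized by the uniform distribution.

Computing entropies:
H(A) = 0.7591 dits
H(B) = 0.7782 dits
H(C) = 0.4048 dits

The uniform distribution (where all probabilities equal 1/6) achieves the maximum entropy of log_10(6) = 0.7782 dits.

Distribution B has the highest entropy.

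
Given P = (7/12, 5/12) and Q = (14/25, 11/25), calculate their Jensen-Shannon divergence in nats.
0.0003 nats

Jensen-Shannon divergence is:
JSD(P||Q) = 0.5 × D_KL(P||M) + 0.5 × D_KL(Q||M)
where M = 0.5 × (P + Q) is the mixture distribution.

M = 0.5 × (7/12, 5/12) + 0.5 × (14/25, 11/25) = (0.571667, 0.428333)

D_KL(P||M) = 0.0003 nats
D_KL(Q||M) = 0.0003 nats

JSD(P||Q) = 0.5 × 0.0003 + 0.5 × 0.0003 = 0.0003 nats

Unlike KL divergence, JSD is symmetric and bounded: 0 ≤ JSD ≤ log(2).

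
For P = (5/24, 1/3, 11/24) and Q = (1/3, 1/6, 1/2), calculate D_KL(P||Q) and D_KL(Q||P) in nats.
D_KL(P||Q) = 0.0933, D_KL(Q||P) = 0.0846

KL divergence is not symmetric: D_KL(P||Q) ≠ D_KL(Q||P) in general.

D_KL(P||Q) = 0.0933 nats
D_KL(Q||P) = 0.0846 nats

No, they are not equal!

This asymmetry is why KL divergence is not a true distance metric.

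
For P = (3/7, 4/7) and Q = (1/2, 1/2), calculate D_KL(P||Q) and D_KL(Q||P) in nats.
D_KL(P||Q) = 0.0102, D_KL(Q||P) = 0.0103

KL divergence is not symmetric: D_KL(P||Q) ≠ D_KL(Q||P) in general.

D_KL(P||Q) = 0.0102 nats
D_KL(Q||P) = 0.0103 nats

No, they are not equal!

This asymmetry is why KL divergence is not a true distance metric.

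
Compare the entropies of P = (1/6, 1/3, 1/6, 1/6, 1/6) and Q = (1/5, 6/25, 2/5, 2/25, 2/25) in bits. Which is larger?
P

Computing entropies in bits:
H(P) = 2.2516
H(Q) = 2.0703

Distribution P has higher entropy.

Intuition: The distribution closer to uniform (more spread out) has higher entropy.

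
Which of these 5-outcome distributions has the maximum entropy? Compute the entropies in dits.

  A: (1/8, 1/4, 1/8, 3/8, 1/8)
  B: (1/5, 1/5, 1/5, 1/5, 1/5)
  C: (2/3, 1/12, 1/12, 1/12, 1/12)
B

For a discrete distribution over n outcomes, entropy is maximized by the uniform distribution.

Computing entropies:
H(A) = 0.6489 dits
H(B) = 0.6990 dits
H(C) = 0.4771 dits

The uniform distribution (where all probabilities equal 1/5) achieves the maximum entropy of log_10(5) = 0.6990 dits.

Distribution B has the highest entropy.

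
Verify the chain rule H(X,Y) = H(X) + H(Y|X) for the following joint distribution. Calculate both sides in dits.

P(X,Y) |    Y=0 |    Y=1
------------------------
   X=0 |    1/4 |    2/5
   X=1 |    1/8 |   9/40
H(X,Y) = 0.5683, H(X) = 0.2812, H(Y|X) = 0.2872 (all in dits)

Chain rule: H(X,Y) = H(X) + H(Y|X)

Left side — joint entropy directly:
H(X,Y) = -Σ p(x,y) log p(x,y) = 0.5683 dits

Right side — compute H(Y|X) from the conditional distributions:
P(X) = (13/20, 7/20), so H(X) = 0.2812 dits
H(Y|X) = Σ_x P(X=x) · H(Y|X=x):
  P(Y|X=0) = (5/13, 8/13), H(Y|X=0) = 0.2894, weight P(X=0) = 13/20
  P(Y|X=1) = (5/14, 9/14), H(Y|X=1) = 0.2831, weight P(X=1) = 7/20
H(Y|X) = 0.2872 dits

H(X) + H(Y|X) = 0.2812 + 0.2872 = 0.5683 dits

Both sides equal 0.5683 dits. ✓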